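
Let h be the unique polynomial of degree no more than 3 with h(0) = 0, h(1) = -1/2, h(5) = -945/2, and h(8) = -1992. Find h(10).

-3920

Write h(u) = au^3 + bu^2 + cu + d. Substituting each data point gives a linear system:
  d = 0
  a + b + c + d = -1/2
  125a + 25b + 5c + d = -945/2
  512a + 64b + 8c + d = -1992
Solving the system yields a = -4, b = 1/2, c = 3, d = 0.
So h(u) = -4u^3 + (1/2)u^2 + 3u.
Then h(10) = -3920.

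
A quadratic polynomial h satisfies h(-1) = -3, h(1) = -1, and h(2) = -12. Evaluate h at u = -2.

-16

Using the Lagrange interpolation formula with nodes -1, 1, 2:
  L_0(u) = (u - 1)(u - 2) / 6
  L_1(u) = (u + 1)(u - 2) / -2
  L_2(u) = (u + 1)(u - 1) / 3
Then h(u) = -3·L_0(u) - 1·L_1(u) - 12·L_2(u).
Expanding and collecting terms gives h(u) = -4u^2 + u + 2.
Evaluating at u = -2: h(-2) = -16.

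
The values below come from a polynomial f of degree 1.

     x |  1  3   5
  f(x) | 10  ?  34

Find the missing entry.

The 2 known points determine the degree-1 polynomial uniquely.
Write f(x) = ax + b. Substituting each data point gives a linear system:
  a + b = 10
  5a + b = 34
Solving the system yields a = 6, b = 4.
So f(x) = 6x + 4.
Then f(3) = 22.

22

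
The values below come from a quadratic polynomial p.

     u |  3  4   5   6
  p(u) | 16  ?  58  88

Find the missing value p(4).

34

On equispaced nodes a degree-2 polynomial has vanishing third forward difference, so
  - p(3) + 3·p(4) - 3·p(5) + p(6) = 0.
Substituting the known values and solving for p(4):
  3·p(4) = 102
  p(4) = 34.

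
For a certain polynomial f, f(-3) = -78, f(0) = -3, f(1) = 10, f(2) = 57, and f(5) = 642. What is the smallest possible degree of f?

3

Divided differences on the nodes -3, 0, 1, 2, 5:
  order 0: -78  -3  10  57  642
  order 1: 25  13  47  195
  order 2: -3  17  37
  order 3: 4  4
  order 4: 0
The order-3 divided differences are all 4 (nonzero) and every higher order vanishes, so the data lies on a polynomial of degree exactly 3.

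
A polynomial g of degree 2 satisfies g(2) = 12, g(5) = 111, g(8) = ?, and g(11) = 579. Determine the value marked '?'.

On equispaced nodes a degree-2 polynomial has vanishing third forward difference, so
  - g(2) + 3·g(5) - 3·g(8) + g(11) = 0.
Substituting the known values and solving for g(8):
  -3·g(8) = -900
  g(8) = 300.

300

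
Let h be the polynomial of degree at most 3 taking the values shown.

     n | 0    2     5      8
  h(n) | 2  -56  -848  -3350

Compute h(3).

Using the Lagrange interpolation formula with nodes 0, 2, 5, 8:
  L_0(n) = (n - 2)(n - 5)(n - 8) / -80
  L_1(n) = n(n - 5)(n - 8) / 36
  L_2(n) = n(n - 2)(n - 8) / -45
  L_3(n) = n(n - 2)(n - 5) / 144
Then h(n) = 2·L_0(n) - 56·L_1(n) - 848·L_2(n) - 3350·L_3(n).
Expanding and collecting terms gives h(n) = -6n^3 - 5n^2 + 5n + 2.
Evaluating at n = 3: h(3) = -190.

-190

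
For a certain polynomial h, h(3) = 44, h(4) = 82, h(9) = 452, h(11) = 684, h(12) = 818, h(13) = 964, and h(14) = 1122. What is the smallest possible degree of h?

Divided differences on the nodes 3, 4, 9, 11, 12, 13, 14:
  order 0: 44  82  452  684  818  964  1122
  order 1: 38  74  116  134  146  158
  order 2: 6  6  6  6  6
  order 3: 0  0  0  0
  order 4: 0  0  0
  order 5: 0  0
  order 6: 0
The order-2 divided differences are all 6 (nonzero) and every higher order vanishes, so the data lies on a polynomial of degree exactly 2.

2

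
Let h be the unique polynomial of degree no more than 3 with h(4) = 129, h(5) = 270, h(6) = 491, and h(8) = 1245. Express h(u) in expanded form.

h(u) = 3u^3 - 5u^2 + 3u + 5

Write h(u) = au^3 + bu^2 + cu + d. Substituting each data point gives a linear system:
  64a + 16b + 4c + d = 129
  125a + 25b + 5c + d = 270
  216a + 36b + 6c + d = 491
  512a + 64b + 8c + d = 1245
Solving the system yields a = 3, b = -5, c = 3, d = 5.
So h(u) = 3u^3 - 5u^2 + 3u + 5.
Check: h(5) = 270. ✓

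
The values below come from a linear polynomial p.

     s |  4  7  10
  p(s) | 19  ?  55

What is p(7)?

On equispaced nodes a degree-1 polynomial has vanishing second forward difference, so
  p(4) - 2·p(7) + p(10) = 0.
Substituting the known values and solving for p(7):
  -2·p(7) = -74
  p(7) = 37.

37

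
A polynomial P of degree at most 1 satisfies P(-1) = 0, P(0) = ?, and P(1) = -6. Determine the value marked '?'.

-3

The 2 known points determine the degree-1 polynomial uniquely.
Write P(x) = ax + b. Substituting each data point gives a linear system:
  -a + b = 0
  a + b = -6
Solving the system yields a = -3, b = -3.
So P(x) = -3x - 3.
Then P(0) = -3.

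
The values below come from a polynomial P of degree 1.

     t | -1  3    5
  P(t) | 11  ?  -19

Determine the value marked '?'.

The 2 known points determine the degree-1 polynomial uniquely.
Write P(t) = at + b. Substituting each data point gives a linear system:
  -a + b = 11
  5a + b = -19
Solving the system yields a = -5, b = 6.
So P(t) = -5t + 6.
Then P(3) = -9.

-9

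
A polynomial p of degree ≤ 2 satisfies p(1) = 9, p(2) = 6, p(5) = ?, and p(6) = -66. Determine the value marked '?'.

The 3 known points determine the degree-2 polynomial uniquely.
Write p(t) = at^2 + bt + c. Substituting each data point gives a linear system:
  a + b + c = 9
  4a + 2b + c = 6
  36a + 6b + c = -66
Solving the system yields a = -3, b = 6, c = 6.
So p(t) = -3t^2 + 6t + 6.
Then p(5) = -39.

-39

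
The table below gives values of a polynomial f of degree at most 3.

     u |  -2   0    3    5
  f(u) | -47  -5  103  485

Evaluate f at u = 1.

Write f(u) = au^3 + bu^2 + cu + d. Substituting each data point gives a linear system:
  -8a + 4b - 2c + d = -47
  d = -5
  27a + 9b + 3c + d = 103
  125a + 25b + 5c + d = 485
Solving the system yields a = 4, b = -1, c = 3, d = -5.
So f(u) = 4u³ - u² + 3u - 5.
Then f(1) = 1.

1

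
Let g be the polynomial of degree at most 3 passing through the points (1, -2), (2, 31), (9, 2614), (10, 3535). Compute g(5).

490

Using the Lagrange interpolation formula with nodes 1, 2, 9, 10:
  L_0(x) = (x - 2)(x - 9)(x - 10) / -72
  L_1(x) = (x - 1)(x - 9)(x - 10) / 56
  L_2(x) = (x - 1)(x - 2)(x - 10) / -56
  L_3(x) = (x - 1)(x - 2)(x - 9) / 72
Then g(x) = -2·L_0(x) + 31·L_1(x) + 2614·L_2(x) + 3535·L_3(x).
Expanding and collecting terms gives g(x) = 3x^3 + 6x^2 - 6x - 5.
Evaluating at x = 5: g(5) = 490.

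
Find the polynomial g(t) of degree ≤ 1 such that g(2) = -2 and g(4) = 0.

g(t) = t - 4

Write g(t) = at + b. Substituting each data point gives a linear system:
  2a + b = -2
  4a + b = 0
Solving the system yields a = 1, b = -4.
So g(t) = t - 4.
Check: g(4) = 0. ✓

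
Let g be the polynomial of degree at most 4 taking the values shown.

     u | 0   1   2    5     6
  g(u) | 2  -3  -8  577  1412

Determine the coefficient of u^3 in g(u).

-6

Write g(u) = au^4 + bu^3 + cu^2 + du + e. Substituting each data point gives a linear system:
  e = 2
  a + b + c + d + e = -3
  16a + 8b + 4c + 2d + e = -8
  625a + 125b + 25c + 5d + e = 577
  1296a + 216b + 36c + 6d + e = 1412
Solving the system yields a = 2, b = -6, c = 4, d = -5, e = 2.
So g(u) = 2u^4 - 6u^3 + 4u^2 - 5u + 2.
The coefficient of u^3 is -6.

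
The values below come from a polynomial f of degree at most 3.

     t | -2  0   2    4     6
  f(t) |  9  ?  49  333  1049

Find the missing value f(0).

5

On equispaced nodes a degree-3 polynomial has vanishing fourth forward difference, so
  f(-2) - 4·f(0) + 6·f(2) - 4·f(4) + f(6) = 0.
Substituting the known values and solving for f(0):
  -4·f(0) = -20
  f(0) = 5.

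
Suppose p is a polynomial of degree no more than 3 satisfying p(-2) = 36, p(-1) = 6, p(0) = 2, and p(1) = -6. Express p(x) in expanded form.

p(x) = -5x^3 - 2x^2 - x + 2

Write p(x) = ax^3 + bx^2 + cx + d. Substituting each data point gives a linear system:
  -8a + 4b - 2c + d = 36
  -a + b - c + d = 6
  d = 2
  a + b + c + d = -6
Solving the system yields a = -5, b = -2, c = -1, d = 2.
So p(x) = -5x^3 - 2x^2 - x + 2.
Check: p(-2) = 36. ✓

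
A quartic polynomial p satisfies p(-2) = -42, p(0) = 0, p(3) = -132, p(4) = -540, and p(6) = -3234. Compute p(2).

-6

Using the Lagrange interpolation formula with nodes -2, 0, 3, 4, 6:
  L_0(x) = x(x - 3)(x - 4)(x - 6) / 480
  L_1(x) = (x + 2)(x - 3)(x - 4)(x - 6) / -144
  L_2(x) = (x + 2)x(x - 4)(x - 6) / 45
  L_3(x) = (x + 2)x(x - 3)(x - 6) / -48
  L_4(x) = (x + 2)x(x - 3)(x - 4) / 288
Then p(x) = -42·L_0(x) + 0·L_1(x) - 132·L_2(x) - 540·L_3(x) - 3234·L_4(x).
Expanding and collecting terms gives p(x) = -3x^4 + 2x^3 + 6x^2 + x.
Evaluating at x = 2: p(2) = -6.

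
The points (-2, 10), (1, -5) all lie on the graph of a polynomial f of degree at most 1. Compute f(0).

Using the Lagrange interpolation formula with nodes -2, 1:
  L_0(t) = (t - 1) / -3
  L_1(t) = (t + 2) / 3
Then f(t) = 10·L_0(t) - 5·L_1(t).
Expanding and collecting terms gives f(t) = -5t.
Evaluating at t = 0: f(0) = 0.

0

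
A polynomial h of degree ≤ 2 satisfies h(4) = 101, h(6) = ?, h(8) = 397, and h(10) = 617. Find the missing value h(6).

The 3 known points determine the degree-2 polynomial uniquely.
Write h(n) = an^2 + bn + c. Substituting each data point gives a linear system:
  16a + 4b + c = 101
  64a + 8b + c = 397
  100a + 10b + c = 617
Solving the system yields a = 6, b = 2, c = -3.
So h(n) = 6n^2 + 2n - 3.
Then h(6) = 225.

225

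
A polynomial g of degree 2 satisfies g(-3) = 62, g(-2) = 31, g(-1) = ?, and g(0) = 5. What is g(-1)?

12

On equispaced nodes a degree-2 polynomial has vanishing third forward difference, so
  - g(-3) + 3·g(-2) - 3·g(-1) + g(0) = 0.
Substituting the known values and solving for g(-1):
  -3·g(-1) = -36
  g(-1) = 12.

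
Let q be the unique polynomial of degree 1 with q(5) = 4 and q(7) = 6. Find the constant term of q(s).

Write q(s) = as + b. Substituting each data point gives a linear system:
  5a + b = 4
  7a + b = 6
Solving the system yields a = 1, b = -1.
So q(s) = s - 1.
The constant term is -1.

-1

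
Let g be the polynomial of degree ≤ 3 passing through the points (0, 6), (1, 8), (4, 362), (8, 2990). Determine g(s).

Write g(s) = as^3 + bs^2 + cs + d. Substituting each data point gives a linear system:
  d = 6
  a + b + c + d = 8
  64a + 16b + 4c + d = 362
  512a + 64b + 8c + d = 2990
Solving the system yields a = 6, b = -1, c = -3, d = 6.
So g(s) = 6s^3 - s^2 - 3s + 6.
Check: g(8) = 2990. ✓

g(s) = 6s^3 - s^2 - 3s + 6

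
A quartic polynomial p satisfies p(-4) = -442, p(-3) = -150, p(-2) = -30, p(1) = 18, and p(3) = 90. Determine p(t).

p(t) = -t^4 + 4t^3 + 5t^2 + 4t + 6

Write p(t) = at^4 + bt^3 + ct^2 + dt + e. Substituting each data point gives a linear system:
  256a - 64b + 16c - 4d + e = -442
  81a - 27b + 9c - 3d + e = -150
  16a - 8b + 4c - 2d + e = -30
  a + b + c + d + e = 18
  81a + 27b + 9c + 3d + e = 90
Solving the system yields a = -1, b = 4, c = 5, d = 4, e = 6.
So p(t) = -t^4 + 4t^3 + 5t^2 + 4t + 6.
Check: p(-2) = -30. ✓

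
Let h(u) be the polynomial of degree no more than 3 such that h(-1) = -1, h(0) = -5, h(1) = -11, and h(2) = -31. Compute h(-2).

Using the Lagrange interpolation formula with nodes -1, 0, 1, 2:
  L_0(u) = u(u - 1)(u - 2) / -6
  L_1(u) = (u + 1)(u - 1)(u - 2) / 2
  L_2(u) = (u + 1)u(u - 2) / -2
  L_3(u) = (u + 1)u(u - 1) / 6
Then h(u) = -1·L_0(u) - 5·L_1(u) - 11·L_2(u) - 31·L_3(u).
Expanding and collecting terms gives h(u) = -2u³ - u² - 3u - 5.
Evaluating at u = -2: h(-2) = 13.

13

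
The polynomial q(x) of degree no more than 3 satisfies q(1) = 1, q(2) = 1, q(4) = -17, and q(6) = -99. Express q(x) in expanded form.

q(x) = -x^3 + 4x^2 - 5x + 3

Write q(x) = ax^3 + bx^2 + cx + d. Substituting each data point gives a linear system:
  a + b + c + d = 1
  8a + 4b + 2c + d = 1
  64a + 16b + 4c + d = -17
  216a + 36b + 6c + d = -99
Solving the system yields a = -1, b = 4, c = -5, d = 3.
So q(x) = -x³ + 4x² - 5x + 3.
Check: q(4) = -17. ✓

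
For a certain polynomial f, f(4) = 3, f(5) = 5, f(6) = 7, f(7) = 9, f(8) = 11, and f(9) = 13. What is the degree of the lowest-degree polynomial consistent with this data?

Forward differences of the values at s = 4, 5, 6, 7, 8, 9:
  f  : 3  5  7  9  11  13
  Δ  : 2  2  2  2  2
  Δ^2: 0  0  0  0
  Δ^3: 0  0  0
  Δ^4: 0  0
  Δ^5: 0
The first differences are constant (2) and nonzero, while all higher differences vanish, so the minimal degree is 1.

1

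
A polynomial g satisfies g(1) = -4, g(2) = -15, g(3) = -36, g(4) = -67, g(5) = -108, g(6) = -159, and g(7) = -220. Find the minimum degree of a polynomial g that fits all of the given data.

Forward differences of the values at t = 1, 2, 3, 4, 5, 6, 7:
  g  : -4  -15  -36  -67  -108  -159  -220
  Δ  : -11  -21  -31  -41  -51  -61
  Δ^2: -10  -10  -10  -10  -10
  Δ^3: 0  0  0  0
  Δ^4: 0  0  0
  Δ^5: 0  0
  Δ^6: 0
The second differences are constant (-10) and nonzero, while all higher differences vanish, so the minimal degree is 2.

2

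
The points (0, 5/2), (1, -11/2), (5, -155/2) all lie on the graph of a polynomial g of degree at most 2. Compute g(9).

Using the Lagrange interpolation formula with nodes 0, 1, 5:
  L_0(s) = (s - 1)(s - 5) / 5
  L_1(s) = s(s - 5) / -4
  L_2(s) = s(s - 1) / 20
Then g(s) = 5/2·L_0(s) - 11/2·L_1(s) - 155/2·L_2(s).
Expanding and collecting terms gives g(s) = -2s^2 - 6s + 5/2.
Evaluating at s = 9: g(9) = -427/2.

-427/2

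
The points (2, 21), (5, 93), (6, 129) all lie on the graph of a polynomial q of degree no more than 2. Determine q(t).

Write q(t) = at^2 + bt + c. Substituting each data point gives a linear system:
  4a + 2b + c = 21
  25a + 5b + c = 93
  36a + 6b + c = 129
Solving the system yields a = 3, b = 3, c = 3.
So q(t) = 3t^2 + 3t + 3.
Check: q(6) = 129. ✓

q(t) = 3t^2 + 3t + 3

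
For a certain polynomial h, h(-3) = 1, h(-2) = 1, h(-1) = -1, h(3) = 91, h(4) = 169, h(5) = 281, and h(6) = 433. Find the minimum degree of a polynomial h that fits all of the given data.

Divided differences on the nodes -3, -2, -1, 3, 4, 5, 6:
  order 0: 1  1  -1  91  169  281  433
  order 1: 0  -2  23  78  112  152
  order 2: -1  5  11  17  20
  order 3: 1  1  1  1
  order 4: 0  0  0
  order 5: 0  0
  order 6: 0
The order-3 divided differences are all 1 (nonzero) and every higher order vanishes, so the data lies on a polynomial of degree exactly 3.

3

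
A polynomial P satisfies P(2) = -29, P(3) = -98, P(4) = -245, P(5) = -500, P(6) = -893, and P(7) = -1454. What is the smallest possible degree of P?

3

Forward differences of the values at t = 2, 3, 4, 5, 6, 7:
  P  : -29  -98  -245  -500  -893  -1454
  Δ  : -69  -147  -255  -393  -561
  Δ^2: -78  -108  -138  -168
  Δ^3: -30  -30  -30
  Δ^4: 0  0
  Δ^5: 0
The third differences are constant (-30) and nonzero, while all higher differences vanish, so the minimal degree is 3.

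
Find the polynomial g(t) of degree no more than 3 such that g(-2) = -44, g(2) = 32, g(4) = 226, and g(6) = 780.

g(t) = 4t^3 - 3t^2 + 3t + 6

Write g(t) = at^3 + bt^2 + ct + d. Substituting each data point gives a linear system:
  -8a + 4b - 2c + d = -44
  8a + 4b + 2c + d = 32
  64a + 16b + 4c + d = 226
  216a + 36b + 6c + d = 780
Solving the system yields a = 4, b = -3, c = 3, d = 6.
So g(t) = 4t^3 - 3t^2 + 3t + 6.
Check: g(2) = 32. ✓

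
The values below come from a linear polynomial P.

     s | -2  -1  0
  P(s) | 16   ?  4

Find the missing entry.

On equispaced nodes a degree-1 polynomial has vanishing second forward difference, so
  P(-2) - 2·P(-1) + P(0) = 0.
Substituting the known values and solving for P(-1):
  -2·P(-1) = -20
  P(-1) = 10.

10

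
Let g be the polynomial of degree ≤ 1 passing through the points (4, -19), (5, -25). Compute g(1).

Using the Lagrange interpolation formula with nodes 4, 5:
  L_0(u) = (u - 5) / -1
  L_1(u) = (u - 4) / 1
Then g(u) = -19·L_0(u) - 25·L_1(u).
Expanding and collecting terms gives g(u) = -6u + 5.
Evaluating at u = 1: g(1) = -1.

-1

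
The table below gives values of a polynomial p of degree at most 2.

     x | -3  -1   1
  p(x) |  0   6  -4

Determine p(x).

Using the Lagrange interpolation formula with nodes -3, -1, 1:
  L_0(x) = (x + 1)(x - 1) / 8
  L_1(x) = (x + 3)(x - 1) / -4
  L_2(x) = (x + 3)(x + 1) / 8
Then p(x) = 0·L_0(x) + 6·L_1(x) - 4·L_2(x).
Expanding and collecting terms gives p(x) = -2x^2 - 5x + 3.
Check: p(-1) = 6. ✓

p(x) = -2x^2 - 5x + 3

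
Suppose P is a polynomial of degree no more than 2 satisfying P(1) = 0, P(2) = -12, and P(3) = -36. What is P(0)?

0

Forward differences of the values at x = 1, 2, 3:
  P  : 0  -12  -36
  Δ  : -12  -24
  Δ^2: -12
The second differences are constant, confirming degree 2.
Interpolating (Newton forward form) and evaluating at x = 0 gives P(0) = 0.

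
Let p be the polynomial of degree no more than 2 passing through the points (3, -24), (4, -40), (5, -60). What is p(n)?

Using the Lagrange interpolation formula with nodes 3, 4, 5:
  L_0(n) = (n - 4)(n - 5) / 2
  L_1(n) = (n - 3)(n - 5) / -1
  L_2(n) = (n - 3)(n - 4) / 2
Then p(n) = -24·L_0(n) - 40·L_1(n) - 60·L_2(n).
Expanding and collecting terms gives p(n) = -2n² - 2n.
Check: p(5) = -60. ✓

p(n) = -2n^2 - 2n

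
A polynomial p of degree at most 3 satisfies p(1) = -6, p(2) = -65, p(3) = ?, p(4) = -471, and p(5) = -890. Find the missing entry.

-208

On equispaced nodes a degree-3 polynomial has vanishing fourth forward difference, so
  p(1) - 4·p(2) + 6·p(3) - 4·p(4) + p(5) = 0.
Substituting the known values and solving for p(3):
  6·p(3) = -1248
  p(3) = -208.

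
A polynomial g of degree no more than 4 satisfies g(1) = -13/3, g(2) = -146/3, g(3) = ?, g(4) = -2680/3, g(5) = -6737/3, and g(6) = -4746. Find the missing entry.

On equispaced nodes a degree-4 polynomial has vanishing fifth forward difference, so
  - g(1) + 5·g(2) - 10·g(3) + 10·g(4) - 5·g(5) + g(6) = 0.
Substituting the known values and solving for g(3):
  -10·g(3) = 2690
  g(3) = -269.

-269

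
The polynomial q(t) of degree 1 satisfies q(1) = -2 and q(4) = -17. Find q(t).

Write q(t) = at + b. Substituting each data point gives a linear system:
  a + b = -2
  4a + b = -17
Solving the system yields a = -5, b = 3.
So q(t) = -5t + 3.
Check: q(1) = -2. ✓

q(t) = -5t + 3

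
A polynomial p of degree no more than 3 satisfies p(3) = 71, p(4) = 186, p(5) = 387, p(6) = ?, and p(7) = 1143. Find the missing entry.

The 4 known points determine the degree-3 polynomial uniquely.
Write p(s) = as^3 + bs^2 + cs + d. Substituting each data point gives a linear system:
  27a + 9b + 3c + d = 71
  64a + 16b + 4c + d = 186
  125a + 25b + 5c + d = 387
  343a + 49b + 7c + d = 1143
Solving the system yields a = 4, b = -5, c = 2, d = 2.
So p(s) = 4s^3 - 5s^2 + 2s + 2.
Then p(6) = 698.

698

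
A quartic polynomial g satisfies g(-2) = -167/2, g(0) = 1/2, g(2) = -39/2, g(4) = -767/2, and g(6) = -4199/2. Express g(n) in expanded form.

g(n) = -2n^4 + 3n^3 - 5n^2 + 4n + 1/2

Write g(n) = an^4 + bn^3 + cn^2 + dn + e. Substituting each data point gives a linear system:
  16a - 8b + 4c - 2d + e = -167/2
  e = 1/2
  16a + 8b + 4c + 2d + e = -39/2
  256a + 64b + 16c + 4d + e = -767/2
  1296a + 216b + 36c + 6d + e = -4199/2
Solving the system yields a = -2, b = 3, c = -5, d = 4, e = 1/2.
So g(n) = -2n⁴ + 3n³ - 5n² + 4n + 1/2.
Check: g(-2) = -167/2. ✓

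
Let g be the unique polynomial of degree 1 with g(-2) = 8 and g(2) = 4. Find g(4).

2

Write g(n) = an + b. Substituting each data point gives a linear system:
  -2a + b = 8
  2a + b = 4
Solving the system yields a = -1, b = 6.
So g(n) = -n + 6.
Then g(4) = 2.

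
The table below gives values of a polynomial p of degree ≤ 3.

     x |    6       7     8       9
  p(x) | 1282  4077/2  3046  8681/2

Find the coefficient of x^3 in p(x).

6

Write p(x) = ax^3 + bx^2 + cx + d. Substituting each data point gives a linear system:
  216a + 36b + 6c + d = 1282
  343a + 49b + 7c + d = 4077/2
  512a + 64b + 8c + d = 3046
  729a + 81b + 9c + d = 8681/2
Solving the system yields a = 6, b = -1/2, c = 1, d = -2.
So p(x) = 6x³ - (1/2)x² + x - 2.
The leading coefficient is 6.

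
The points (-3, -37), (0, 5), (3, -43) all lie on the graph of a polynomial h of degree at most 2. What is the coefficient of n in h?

-1

Write h(n) = an^2 + bn + c. Substituting each data point gives a linear system:
  9a - 3b + c = -37
  c = 5
  9a + 3b + c = -43
Solving the system yields a = -5, b = -1, c = 5.
So h(n) = -5n^2 - n + 5.
The coefficient of n is -1.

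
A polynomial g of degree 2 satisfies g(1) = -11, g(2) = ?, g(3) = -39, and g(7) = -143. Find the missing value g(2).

The 3 known points determine the degree-2 polynomial uniquely.
Write g(s) = as^2 + bs + c. Substituting each data point gives a linear system:
  a + b + c = -11
  9a + 3b + c = -39
  49a + 7b + c = -143
Solving the system yields a = -2, b = -6, c = -3.
So g(s) = -2s^2 - 6s - 3.
Then g(2) = -23.

-23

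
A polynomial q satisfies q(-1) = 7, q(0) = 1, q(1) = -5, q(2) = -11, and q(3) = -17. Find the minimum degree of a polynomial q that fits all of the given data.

Forward differences of the values at u = -1, 0, 1, 2, 3:
  q  : 7  1  -5  -11  -17
  Δ  : -6  -6  -6  -6
  Δ^2: 0  0  0
  Δ^3: 0  0
  Δ^4: 0
The first differences are constant (-6) and nonzero, while all higher differences vanish, so the minimal degree is 1.

1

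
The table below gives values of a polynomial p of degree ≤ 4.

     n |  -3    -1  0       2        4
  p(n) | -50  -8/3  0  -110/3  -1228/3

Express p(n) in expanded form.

Write p(n) = an^4 + bn^3 + cn^2 + dn + e. Substituting each data point gives a linear system:
  81a - 27b + 9c - 3d + e = -50
  a - b + c - d + e = -8/3
  e = 0
  16a + 8b + 4c + 2d + e = -110/3
  256a + 64b + 16c + 4d + e = -1228/3
Solving the system yields a = -1, b = -2, c = -2, d = 5/3, e = 0.
So p(n) = -n^4 - 2n^3 - 2n^2 + (5/3)n.
Check: p(-3) = -50. ✓

p(n) = -n^4 - 2n^3 - 2n^2 + (5/3)n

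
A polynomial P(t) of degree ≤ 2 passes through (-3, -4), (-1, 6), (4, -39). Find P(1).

0

Write P(t) = at^2 + bt + c. Substituting each data point gives a linear system:
  9a - 3b + c = -4
  a - b + c = 6
  16a + 4b + c = -39
Solving the system yields a = -2, b = -3, c = 5.
So P(t) = -2t^2 - 3t + 5.
Then P(1) = 0.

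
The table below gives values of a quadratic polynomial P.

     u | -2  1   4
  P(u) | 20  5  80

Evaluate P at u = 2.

20

Using the Lagrange interpolation formula with nodes -2, 1, 4:
  L_0(u) = (u - 1)(u - 4) / 18
  L_1(u) = (u + 2)(u - 4) / -9
  L_2(u) = (u + 2)(u - 1) / 18
Then P(u) = 20·L_0(u) + 5·L_1(u) + 80·L_2(u).
Expanding and collecting terms gives P(u) = 5u^2.
Evaluating at u = 2: P(2) = 20.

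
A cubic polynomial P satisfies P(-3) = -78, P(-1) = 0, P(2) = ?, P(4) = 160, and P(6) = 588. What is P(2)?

12

The 4 known points determine the degree-3 polynomial uniquely.
Write P(x) = ax^3 + bx^2 + cx + d. Substituting each data point gives a linear system:
  -27a + 9b - 3c + d = -78
  -a + b - c + d = 0
  64a + 16b + 4c + d = 160
  216a + 36b + 6c + d = 588
Solving the system yields a = 3, b = -1, c = -4, d = 0.
So P(x) = 3x³ - x² - 4x.
Then P(2) = 12.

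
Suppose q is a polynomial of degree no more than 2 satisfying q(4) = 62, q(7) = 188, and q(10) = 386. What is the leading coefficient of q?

Write q(n) = an^2 + bn + c. Substituting each data point gives a linear system:
  16a + 4b + c = 62
  49a + 7b + c = 188
  100a + 10b + c = 386
Solving the system yields a = 4, b = -2, c = 6.
So q(n) = 4n^2 - 2n + 6.
The leading coefficient is 4.

4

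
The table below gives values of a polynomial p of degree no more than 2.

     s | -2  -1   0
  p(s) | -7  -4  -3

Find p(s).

Write p(s) = as^2 + bs + c. Substituting each data point gives a linear system:
  4a - 2b + c = -7
  a - b + c = -4
  c = -3
Solving the system yields a = -1, b = 0, c = -3.
So p(s) = -s^2 - 3.
Check: p(0) = -3. ✓

p(s) = -s^2 - 3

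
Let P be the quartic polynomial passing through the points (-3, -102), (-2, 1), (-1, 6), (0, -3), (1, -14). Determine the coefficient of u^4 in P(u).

Write P(u) = au^4 + bu^3 + cu^2 + du + e. Substituting each data point gives a linear system:
  81a - 27b + 9c - 3d + e = -102
  16a - 8b + 4c - 2d + e = 1
  a - b + c - d + e = 6
  e = -3
  a + b + c + d + e = -14
Solving the system yields a = -3, b = -4, c = 2, d = -6, e = -3.
So P(u) = -3u⁴ - 4u³ + 2u² - 6u - 3.
The leading coefficient is -3.

-3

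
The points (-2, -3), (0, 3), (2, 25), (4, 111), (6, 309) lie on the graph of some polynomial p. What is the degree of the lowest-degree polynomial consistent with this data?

3

Forward differences of the values at x = -2, 0, 2, 4, 6:
  p  : -3  3  25  111  309
  Δ  : 6  22  86  198
  Δ^2: 16  64  112
  Δ^3: 48  48
  Δ^4: 0
The third differences are constant (48) and nonzero, while all higher differences vanish, so the minimal degree is 3.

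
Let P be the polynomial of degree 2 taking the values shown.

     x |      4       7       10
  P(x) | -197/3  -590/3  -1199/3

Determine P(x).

P(x) = -4x^2 + (1/3)x - 3

Using the Lagrange interpolation formula with nodes 4, 7, 10:
  L_0(x) = (x - 7)(x - 10) / 18
  L_1(x) = (x - 4)(x - 10) / -9
  L_2(x) = (x - 4)(x - 7) / 18
Then P(x) = -197/3·L_0(x) - 590/3·L_1(x) - 1199/3·L_2(x).
Expanding and collecting terms gives P(x) = -4x^2 + (1/3)x - 3.
Check: P(7) = -590/3. ✓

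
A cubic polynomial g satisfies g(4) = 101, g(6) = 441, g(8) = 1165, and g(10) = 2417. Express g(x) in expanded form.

Write g(x) = ax^3 + bx^2 + cx + d. Substituting each data point gives a linear system:
  64a + 16b + 4c + d = 101
  216a + 36b + 6c + d = 441
  512a + 64b + 8c + d = 1165
  1000a + 100b + 10c + d = 2417
Solving the system yields a = 3, b = -6, c = 2, d = -3.
So g(x) = 3x^3 - 6x^2 + 2x - 3.
Check: g(10) = 2417. ✓

g(x) = 3x^3 - 6x^2 + 2x - 3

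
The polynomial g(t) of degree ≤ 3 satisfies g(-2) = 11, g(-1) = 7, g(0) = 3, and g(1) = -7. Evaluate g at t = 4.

Forward differences of the values at t = -2, -1, 0, 1:
  g  : 11  7  3  -7
  Δ  : -4  -4  -10
  Δ^2: 0  -6
  Δ^3: -6
The third differences are constant, confirming degree 3.
Interpolating (Newton forward form) and evaluating at t = 4 gives g(4) = -133.

-133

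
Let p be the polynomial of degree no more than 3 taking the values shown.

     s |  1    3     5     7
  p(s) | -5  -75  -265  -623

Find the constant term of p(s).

0

Write p(s) = as^3 + bs^2 + cs + d. Substituting each data point gives a linear system:
  a + b + c + d = -5
  27a + 9b + 3c + d = -75
  125a + 25b + 5c + d = -265
  343a + 49b + 7c + d = -623
Solving the system yields a = -1, b = -6, c = 2, d = 0.
So p(s) = -s^3 - 6s^2 + 2s.
The constant term is 0.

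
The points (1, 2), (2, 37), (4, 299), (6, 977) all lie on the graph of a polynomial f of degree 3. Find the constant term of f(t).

Write f(t) = at^3 + bt^2 + ct + d. Substituting each data point gives a linear system:
  a + b + c + d = 2
  8a + 4b + 2c + d = 37
  64a + 16b + 4c + d = 299
  216a + 36b + 6c + d = 977
Solving the system yields a = 4, b = 4, c = -5, d = -1.
So f(t) = 4t³ + 4t² - 5t - 1.
The constant term is -1.

-1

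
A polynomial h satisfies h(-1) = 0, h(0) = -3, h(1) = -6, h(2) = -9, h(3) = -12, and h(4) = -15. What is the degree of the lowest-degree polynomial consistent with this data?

Forward differences of the values at s = -1, 0, 1, 2, 3, 4:
  h  : 0  -3  -6  -9  -12  -15
  Δ  : -3  -3  -3  -3  -3
  Δ^2: 0  0  0  0
  Δ^3: 0  0  0
  Δ^4: 0  0
  Δ^5: 0
The first differences are constant (-3) and nonzero, while all higher differences vanish, so the minimal degree is 1.

1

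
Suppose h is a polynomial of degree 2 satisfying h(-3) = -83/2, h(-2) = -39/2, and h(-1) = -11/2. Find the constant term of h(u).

Write h(u) = au^2 + bu + c. Substituting each data point gives a linear system:
  9a - 3b + c = -83/2
  4a - 2b + c = -39/2
  a - b + c = -11/2
Solving the system yields a = -4, b = 2, c = 1/2.
So h(u) = -4u^2 + 2u + 1/2.
The constant term is 1/2.

1/2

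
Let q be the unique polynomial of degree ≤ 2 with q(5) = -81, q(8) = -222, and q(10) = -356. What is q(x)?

Write q(x) = ax^2 + bx + c. Substituting each data point gives a linear system:
  25a + 5b + c = -81
  64a + 8b + c = -222
  100a + 10b + c = -356
Solving the system yields a = -4, b = 5, c = -6.
So q(x) = -4x^2 + 5x - 6.
Check: q(8) = -222. ✓

q(x) = -4x^2 + 5x - 6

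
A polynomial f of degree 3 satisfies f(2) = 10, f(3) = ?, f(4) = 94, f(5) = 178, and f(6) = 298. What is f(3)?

40

The 4 known points determine the degree-3 polynomial uniquely.
Write f(t) = at^3 + bt^2 + ct + d. Substituting each data point gives a linear system:
  8a + 4b + 2c + d = 10
  64a + 16b + 4c + d = 94
  125a + 25b + 5c + d = 178
  216a + 36b + 6c + d = 298
Solving the system yields a = 1, b = 3, c = -4, d = -2.
So f(t) = t^3 + 3t^2 - 4t - 2.
Then f(3) = 40.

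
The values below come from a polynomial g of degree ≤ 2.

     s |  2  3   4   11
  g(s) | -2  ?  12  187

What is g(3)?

3

The 3 known points determine the degree-2 polynomial uniquely.
Write g(s) = as^2 + bs + c. Substituting each data point gives a linear system:
  4a + 2b + c = -2
  16a + 4b + c = 12
  121a + 11b + c = 187
Solving the system yields a = 2, b = -5, c = 0.
So g(s) = 2s² - 5s.
Then g(3) = 3.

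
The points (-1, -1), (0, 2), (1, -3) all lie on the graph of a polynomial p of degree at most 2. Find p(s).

p(s) = -4s^2 - s + 2

Using the Lagrange interpolation formula with nodes -1, 0, 1:
  L_0(s) = s(s - 1) / 2
  L_1(s) = (s + 1)(s - 1) / -1
  L_2(s) = (s + 1)s / 2
Then p(s) = -1·L_0(s) + 2·L_1(s) - 3·L_2(s).
Expanding and collecting terms gives p(s) = -4s^2 - s + 2.
Check: p(0) = 2. ✓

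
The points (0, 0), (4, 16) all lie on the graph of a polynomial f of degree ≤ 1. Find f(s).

Write f(s) = as + b. Substituting each data point gives a linear system:
  b = 0
  4a + b = 16
Solving the system yields a = 4, b = 0.
So f(s) = 4s.
Check: f(0) = 0. ✓

f(s) = 4s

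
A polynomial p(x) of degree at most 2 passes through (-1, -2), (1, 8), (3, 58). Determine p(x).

p(x) = 5x^2 + 5x - 2

Using the Lagrange interpolation formula with nodes -1, 1, 3:
  L_0(x) = (x - 1)(x - 3) / 8
  L_1(x) = (x + 1)(x - 3) / -4
  L_2(x) = (x + 1)(x - 1) / 8
Then p(x) = -2·L_0(x) + 8·L_1(x) + 58·L_2(x).
Expanding and collecting terms gives p(x) = 5x² + 5x - 2.
Check: p(-1) = -2. ✓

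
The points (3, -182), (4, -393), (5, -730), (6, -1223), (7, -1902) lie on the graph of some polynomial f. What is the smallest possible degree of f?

Forward differences of the values at x = 3, 4, 5, 6, 7:
  f  : -182  -393  -730  -1223  -1902
  Δ  : -211  -337  -493  -679
  Δ^2: -126  -156  -186
  Δ^3: -30  -30
  Δ^4: 0
The third differences are constant (-30) and nonzero, while all higher differences vanish, so the minimal degree is 3.

3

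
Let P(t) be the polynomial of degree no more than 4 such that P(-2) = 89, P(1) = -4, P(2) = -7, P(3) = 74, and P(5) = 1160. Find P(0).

Using the Lagrange interpolation formula with nodes -2, 1, 2, 3, 5:
  L_0(t) = (t - 1)(t - 2)(t - 3)(t - 5) / 420
  L_1(t) = (t + 2)(t - 2)(t - 3)(t - 5) / -24
  L_2(t) = (t + 2)(t - 1)(t - 3)(t - 5) / 12
  L_3(t) = (t + 2)(t - 1)(t - 2)(t - 5) / -20
  L_4(t) = (t + 2)(t - 1)(t - 2)(t - 3) / 168
Then P(t) = 89·L_0(t) - 4·L_1(t) - 7·L_2(t) + 74·L_3(t) + 1160·L_4(t).
Expanding and collecting terms gives P(t) = 3t⁴ - 5t³ - 3t² - 4t + 5.
Evaluating at t = 0: P(0) = 5.

5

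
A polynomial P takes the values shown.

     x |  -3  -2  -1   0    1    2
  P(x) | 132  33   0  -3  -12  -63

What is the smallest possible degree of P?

Forward differences of the values at x = -3, -2, -1, 0, 1, 2:
  P  : 132  33  0  -3  -12  -63
  Δ  : -99  -33  -3  -9  -51
  Δ^2: 66  30  -6  -42
  Δ^3: -36  -36  -36
  Δ^4: 0  0
  Δ^5: 0
The third differences are constant (-36) and nonzero, while all higher differences vanish, so the minimal degree is 3.

3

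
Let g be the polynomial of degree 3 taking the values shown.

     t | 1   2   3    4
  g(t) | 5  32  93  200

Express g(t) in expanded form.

g(t) = 2t^3 + 5t^2 - 2t

Write g(t) = at^3 + bt^2 + ct + d. Substituting each data point gives a linear system:
  a + b + c + d = 5
  8a + 4b + 2c + d = 32
  27a + 9b + 3c + d = 93
  64a + 16b + 4c + d = 200
Solving the system yields a = 2, b = 5, c = -2, d = 0.
So g(t) = 2t^3 + 5t^2 - 2t.
Check: g(3) = 93. ✓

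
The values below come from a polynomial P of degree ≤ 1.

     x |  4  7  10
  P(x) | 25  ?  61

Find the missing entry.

43

On equispaced nodes a degree-1 polynomial has vanishing second forward difference, so
  P(4) - 2·P(7) + P(10) = 0.
Substituting the known values and solving for P(7):
  -2·P(7) = -86
  P(7) = 43.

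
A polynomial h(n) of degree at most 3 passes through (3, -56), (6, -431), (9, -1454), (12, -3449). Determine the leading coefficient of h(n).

-2

Write h(n) = an^3 + bn^2 + cn + d. Substituting each data point gives a linear system:
  27a + 9b + 3c + d = -56
  216a + 36b + 6c + d = -431
  729a + 81b + 9c + d = -1454
  1728a + 144b + 12c + d = -3449
Solving the system yields a = -2, b = 0, c = 1, d = -5.
So h(n) = -2n³ + n - 5.
The leading coefficient is -2.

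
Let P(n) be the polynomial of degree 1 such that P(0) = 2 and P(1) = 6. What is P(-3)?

-10

Using the Lagrange interpolation formula with nodes 0, 1:
  L_0(n) = (n - 1) / -1
  L_1(n) = n / 1
Then P(n) = 2·L_0(n) + 6·L_1(n).
Expanding and collecting terms gives P(n) = 4n + 2.
Evaluating at n = -3: P(-3) = -10.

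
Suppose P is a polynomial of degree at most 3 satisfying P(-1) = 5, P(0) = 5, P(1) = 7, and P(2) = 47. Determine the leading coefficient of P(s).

Write P(s) = as^3 + bs^2 + cs + d. Substituting each data point gives a linear system:
  -a + b - c + d = 5
  d = 5
  a + b + c + d = 7
  8a + 4b + 2c + d = 47
Solving the system yields a = 6, b = 1, c = -5, d = 5.
So P(s) = 6s^3 + s^2 - 5s + 5.
The leading coefficient is 6.

6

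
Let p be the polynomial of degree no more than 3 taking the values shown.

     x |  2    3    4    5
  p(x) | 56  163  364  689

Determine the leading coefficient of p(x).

Write p(x) = ax^3 + bx^2 + cx + d. Substituting each data point gives a linear system:
  8a + 4b + 2c + d = 56
  27a + 9b + 3c + d = 163
  64a + 16b + 4c + d = 364
  125a + 25b + 5c + d = 689
Solving the system yields a = 5, b = 2, c = 2, d = 4.
So p(x) = 5x^3 + 2x^2 + 2x + 4.
The leading coefficient is 5.

5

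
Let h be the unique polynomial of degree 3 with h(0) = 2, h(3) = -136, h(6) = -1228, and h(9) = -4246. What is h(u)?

h(u) = -6u^3 + u^2 + 5u + 2

Write h(u) = au^3 + bu^2 + cu + d. Substituting each data point gives a linear system:
  d = 2
  27a + 9b + 3c + d = -136
  216a + 36b + 6c + d = -1228
  729a + 81b + 9c + d = -4246
Solving the system yields a = -6, b = 1, c = 5, d = 2.
So h(u) = -6u³ + u² + 5u + 2.
Check: h(9) = -4246. ✓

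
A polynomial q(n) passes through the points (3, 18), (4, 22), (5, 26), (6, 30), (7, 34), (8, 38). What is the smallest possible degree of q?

1

Forward differences of the values at n = 3, 4, 5, 6, 7, 8:
  q  : 18  22  26  30  34  38
  Δ  : 4  4  4  4  4
  Δ^2: 0  0  0  0
  Δ^3: 0  0  0
  Δ^4: 0  0
  Δ^5: 0
The first differences are constant (4) and nonzero, while all higher differences vanish, so the minimal degree is 1.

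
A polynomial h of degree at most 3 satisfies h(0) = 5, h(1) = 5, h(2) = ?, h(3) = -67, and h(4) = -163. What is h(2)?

-15

On equispaced nodes a degree-3 polynomial has vanishing fourth forward difference, so
  h(0) - 4·h(1) + 6·h(2) - 4·h(3) + h(4) = 0.
Substituting the known values and solving for h(2):
  6·h(2) = -90
  h(2) = -15.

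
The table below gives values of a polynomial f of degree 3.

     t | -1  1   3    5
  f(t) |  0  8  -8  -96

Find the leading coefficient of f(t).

-1

Write f(t) = at^3 + bt^2 + ct + d. Substituting each data point gives a linear system:
  -a + b - c + d = 0
  a + b + c + d = 8
  27a + 9b + 3c + d = -8
  125a + 25b + 5c + d = -96
Solving the system yields a = -1, b = 0, c = 5, d = 4.
So f(t) = -t³ + 5t + 4.
The leading coefficient is -1.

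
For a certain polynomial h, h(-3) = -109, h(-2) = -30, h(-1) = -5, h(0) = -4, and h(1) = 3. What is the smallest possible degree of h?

3

Forward differences of the values at n = -3, -2, -1, 0, 1:
  h  : -109  -30  -5  -4  3
  Δ  : 79  25  1  7
  Δ^2: -54  -24  6
  Δ^3: 30  30
  Δ^4: 0
The third differences are constant (30) and nonzero, while all higher differences vanish, so the minimal degree is 3.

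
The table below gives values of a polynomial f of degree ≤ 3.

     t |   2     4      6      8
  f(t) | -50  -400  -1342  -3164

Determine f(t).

Write f(t) = at^3 + bt^2 + ct + d. Substituting each data point gives a linear system:
  8a + 4b + 2c + d = -50
  64a + 16b + 4c + d = -400
  216a + 36b + 6c + d = -1342
  512a + 64b + 8c + d = -3164
Solving the system yields a = -6, b = -2, c = 5, d = -4.
So f(t) = -6t^3 - 2t^2 + 5t - 4.
Check: f(2) = -50. ✓

f(t) = -6t^3 - 2t^2 + 5t - 4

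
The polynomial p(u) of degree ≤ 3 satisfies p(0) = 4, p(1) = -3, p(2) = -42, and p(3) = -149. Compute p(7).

Forward differences of the values at u = 0, 1, 2, 3:
  p  : 4  -3  -42  -149
  Δ  : -7  -39  -107
  Δ^2: -32  -68
  Δ^3: -36
The third differences are constant, confirming degree 3.
Interpolating (Newton forward form) and evaluating at u = 7 gives p(7) = -1977.

-1977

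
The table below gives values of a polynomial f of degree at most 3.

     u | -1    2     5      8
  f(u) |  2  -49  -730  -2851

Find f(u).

f(u) = -5u^3 - 5u^2 + 3u + 5

Write f(u) = au^3 + bu^2 + cu + d. Substituting each data point gives a linear system:
  -a + b - c + d = 2
  8a + 4b + 2c + d = -49
  125a + 25b + 5c + d = -730
  512a + 64b + 8c + d = -2851
Solving the system yields a = -5, b = -5, c = 3, d = 5.
So f(u) = -5u^3 - 5u^2 + 3u + 5.
Check: f(5) = -730. ✓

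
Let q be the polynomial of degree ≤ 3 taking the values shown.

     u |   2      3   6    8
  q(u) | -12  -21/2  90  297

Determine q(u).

q(u) = u^3 - 3u^2 - (5/2)u - 3

Write q(u) = au^3 + bu^2 + cu + d. Substituting each data point gives a linear system:
  8a + 4b + 2c + d = -12
  27a + 9b + 3c + d = -21/2
  216a + 36b + 6c + d = 90
  512a + 64b + 8c + d = 297
Solving the system yields a = 1, b = -3, c = -5/2, d = -3.
So q(u) = u^3 - 3u^2 - (5/2)u - 3.
Check: q(3) = -21/2. ✓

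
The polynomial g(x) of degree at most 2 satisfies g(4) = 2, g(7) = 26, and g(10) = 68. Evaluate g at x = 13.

128

Forward differences of the values at x = 4, 7, 10:
  g  : 2  26  68
  Δ  : 24  42
  Δ^2: 18
The second differences are constant, confirming degree 2.
Interpolating (Newton forward form) and evaluating at x = 13 gives g(13) = 128.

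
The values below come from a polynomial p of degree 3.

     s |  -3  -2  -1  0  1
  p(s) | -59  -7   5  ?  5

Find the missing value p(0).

1

On equispaced nodes a degree-3 polynomial has vanishing fourth forward difference, so
  p(-3) - 4·p(-2) + 6·p(-1) - 4·p(0) + p(1) = 0.
Substituting the known values and solving for p(0):
  -4·p(0) = -4
  p(0) = 1.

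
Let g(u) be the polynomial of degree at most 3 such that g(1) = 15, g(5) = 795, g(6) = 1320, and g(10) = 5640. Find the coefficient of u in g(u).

4

Write g(u) = au^3 + bu^2 + cu + d. Substituting each data point gives a linear system:
  a + b + c + d = 15
  125a + 25b + 5c + d = 795
  216a + 36b + 6c + d = 1320
  1000a + 100b + 10c + d = 5640
Solving the system yields a = 5, b = 6, c = 4, d = 0.
So g(u) = 5u^3 + 6u^2 + 4u.
The coefficient of u is 4.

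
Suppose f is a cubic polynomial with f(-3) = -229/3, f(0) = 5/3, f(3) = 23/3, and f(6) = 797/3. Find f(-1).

Using the Lagrange interpolation formula with nodes -3, 0, 3, 6:
  L_0(t) = t(t - 3)(t - 6) / -162
  L_1(t) = (t + 3)(t - 3)(t - 6) / 54
  L_2(t) = (t + 3)t(t - 6) / -54
  L_3(t) = (t + 3)t(t - 3) / 162
Then f(t) = -229/3·L_0(t) + 5/3·L_1(t) + 23/3·L_2(t) + 797/3·L_3(t).
Expanding and collecting terms gives f(t) = 2t³ - 4t² - 4t + 5/3.
Evaluating at t = -1: f(-1) = -1/3.

-1/3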